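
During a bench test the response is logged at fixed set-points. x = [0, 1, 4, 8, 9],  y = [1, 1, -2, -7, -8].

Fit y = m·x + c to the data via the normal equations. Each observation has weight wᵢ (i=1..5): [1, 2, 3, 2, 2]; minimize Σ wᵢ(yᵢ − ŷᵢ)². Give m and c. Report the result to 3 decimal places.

Forming AᵀWA = [[340, 48]; [48, 10]] and AᵀWy = [-278, -33]ᵀ gives AᵀWA·[m, c]ᵀ = AᵀWy.
Eliminating c: 10·(row 1) − 48·(row 2) gives 1096·m = 10·(-278) − 48·(-33) = -1196, so m = -299/274.
Then c = ((-33) − 48·(-299/274))/10 = 531/274.

m = -1.091, c = 1.938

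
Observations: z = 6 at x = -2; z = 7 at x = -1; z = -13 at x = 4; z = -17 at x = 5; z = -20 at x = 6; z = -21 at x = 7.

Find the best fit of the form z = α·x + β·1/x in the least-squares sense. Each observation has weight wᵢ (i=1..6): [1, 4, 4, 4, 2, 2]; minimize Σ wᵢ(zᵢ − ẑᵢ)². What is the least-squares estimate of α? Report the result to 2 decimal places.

α = -3.10

Setting ∂/∂α … = 0 gives: 342·α + 17·β = -1122;  17·α + (52439/11025)·β = -1054/15.
(Σwᵢ·x·x = 342, Σwᵢ·x·1/x = 17, Σwᵢ·1/x·1/x = 52439/11025, Σwᵢ·x·z = -1122, Σwᵢ·1/x·z = -1054/15.)
Eliminating β: (52439/11025)·(row 1) − 17·(row 2) gives (1638657/1225)·α = (52439/11025)·(-1122) − 17·(-1054/15) = -5074092/1225, so α = -563788/182073.
Then β = ((-1054/15) − 17·(-563788/182073))/(52439/11025) = -224910/60691.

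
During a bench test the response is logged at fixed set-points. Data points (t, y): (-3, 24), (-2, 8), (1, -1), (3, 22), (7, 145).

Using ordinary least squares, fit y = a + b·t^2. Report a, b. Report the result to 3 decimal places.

a = -4.246, b = 3.045

The normal equations are: 5·a + 72·b = 198;  72·a + 2580·b = 7550.
(Σ1 = 5, Σt^2 = 72, Σt^2·t^2 = 2580, Σy = 198, Σt^2·y = 7550.)
Eliminating b: 2580·(row 1) − 72·(row 2) gives 7716·a = 2580·198 − 72·7550 = -32760, so a = -2730/643.
Then b = (7550 − 72·(-2730/643))/2580 = 11747/3858.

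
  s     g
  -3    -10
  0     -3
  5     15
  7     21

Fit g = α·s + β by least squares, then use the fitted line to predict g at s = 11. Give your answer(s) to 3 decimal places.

Compute the Gram sums: Σs·s = 83, Σs = 9, Σ1 = 4.
And Σs·g = 252, Σg = 23.
Δ = 83·4 − 9² = 251.
α = (252·4 − 9·23)/251 = 801/251; β = (83·23 − 9·252)/251 = -359/251.
At s = 11: ĝ = (801/251)·(11) + (-359/251)·(1) = 8452/251.

ĝ = 33.673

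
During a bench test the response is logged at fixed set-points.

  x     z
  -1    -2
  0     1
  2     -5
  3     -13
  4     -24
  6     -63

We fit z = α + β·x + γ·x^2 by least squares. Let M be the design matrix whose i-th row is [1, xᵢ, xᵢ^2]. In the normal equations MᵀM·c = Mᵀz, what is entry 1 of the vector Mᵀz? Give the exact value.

Entry 1 ↔ basis 1, so (Mᵀz)_{1} = Σᵢ zᵢ = (1)·(-2) + (1)·(1) + (1)·(-5) + (1)·(-13) + (1)·(-24) + (1)·(-63) = -106.

-106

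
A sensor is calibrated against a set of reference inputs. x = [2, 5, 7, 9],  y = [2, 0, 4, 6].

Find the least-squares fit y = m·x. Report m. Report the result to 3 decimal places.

Forming MᵀM = [[159]] and Mᵀy = [86]ᵀ gives MᵀM·[m]ᵀ = Mᵀy.
Hence m = 86 / 159 ≈ 0.540881.

m = 0.541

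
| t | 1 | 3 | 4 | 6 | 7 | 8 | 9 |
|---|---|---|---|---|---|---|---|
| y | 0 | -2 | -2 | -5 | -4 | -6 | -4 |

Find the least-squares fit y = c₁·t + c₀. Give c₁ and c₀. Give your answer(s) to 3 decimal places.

c₁ = -0.626, c₀ = 0.115

The normal equations are: 256·c₁ + 38·c₀ = -156;  38·c₁ + 7·c₀ = -23.
(Σt·t = 256, Σt = 38, Σ1 = 7, Σt·y = -156, Σy = -23.)
Eliminating c₀: 7·(row 1) − 38·(row 2) gives 348·c₁ = 7·(-156) − 38·(-23) = -218, so c₁ = -109/174.
Then c₀ = ((-23) − 38·(-109/174))/7 = 10/87.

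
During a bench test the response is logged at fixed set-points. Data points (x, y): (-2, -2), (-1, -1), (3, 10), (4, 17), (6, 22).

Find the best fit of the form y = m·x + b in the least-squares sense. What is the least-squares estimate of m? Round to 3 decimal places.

m = 3.109

With design matrix M, MᵀM = [[66, 10]; [10, 5]] and Mᵀy = [235, 46]ᵀ.
Eliminating b: 5·(row 1) − 10·(row 2) gives 230·m = 5·235 − 10·46 = 715, so m = 143/46.
Then b = (46 − 10·(143/46))/5 = 343/115.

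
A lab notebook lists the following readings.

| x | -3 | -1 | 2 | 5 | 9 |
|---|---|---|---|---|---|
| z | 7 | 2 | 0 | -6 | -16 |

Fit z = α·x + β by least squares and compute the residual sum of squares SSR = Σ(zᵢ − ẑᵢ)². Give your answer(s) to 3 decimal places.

From the data, Σx·x = 120, Σx = 12, Σ1 = 5.
For Aᵀz: Σx·z = -197, Σz = -13.
Normal equations: [[120, 12]; [12, 5]]·[α, β]ᵀ = [-197, -13]ᵀ.
Determinant 120·5 − 12² = 456.
α = ((-197)·5 − 12·(-13))/456 = -829/456; β = (120·(-13) − 12·(-197))/456 = 67/38.
Residuals: -33/152, -721/456, 427/228, 605/456, -213/152; SSR = 4459/456.

SSR = 9.779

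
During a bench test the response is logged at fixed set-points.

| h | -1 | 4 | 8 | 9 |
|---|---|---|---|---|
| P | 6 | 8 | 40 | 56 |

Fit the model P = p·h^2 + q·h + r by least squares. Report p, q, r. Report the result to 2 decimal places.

Compute the Gram sums: Σh^2·h^2 = 10914, Σh^2·h = 1304, Σh^2 = 162, Σh·h = 162, Σh = 20, Σ1 = 4.
Right-hand side: Σh^2·P = 7230, Σh·P = 850, ΣP = 110.
Normal equations: [[10914, 1304, 162]; [1304, 162, 20]; [162, 20, 4]]·[p, q, r]ᵀ = [7230, 850, 110]ᵀ.
Row-reducing yields p = 477/517, q = -1299/517, r = 1394/517.

p = 0.92, q = -2.51, r = 2.70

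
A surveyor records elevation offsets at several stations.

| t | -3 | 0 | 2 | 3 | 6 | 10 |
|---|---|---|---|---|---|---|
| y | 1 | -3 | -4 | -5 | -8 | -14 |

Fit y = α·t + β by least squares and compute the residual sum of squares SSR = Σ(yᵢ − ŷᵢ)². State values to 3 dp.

Normal-equation sums: Σt·t = 158, Σt = 18, Σ1 = 6.
Moment sums: Σt·y = -214, Σy = -33.
So XᵀX·[α, β]ᵀ = Xᵀy: [[158, 18]; [18, 6]]·[α, β]ᵀ = [-214, -33]ᵀ.
det = 158·6 − 18² = 624.
α = ((-214)·6 − 18·(-33))/624 = -115/104; β = (158·(-33) − 18·(-214))/624 = -227/104.
Residuals: -7/52, -85/104, 41/104, 1/2, 85/104, -79/104; SSR = 243/104.

SSR = 2.337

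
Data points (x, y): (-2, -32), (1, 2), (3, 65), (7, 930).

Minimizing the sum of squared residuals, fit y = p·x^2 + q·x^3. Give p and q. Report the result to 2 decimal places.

p = -1.79, q = 2.97

Forming MᵀM = [[2499, 17019]; [17019, 118443]] and Mᵀy = [46029, 321003]ᵀ gives MᵀM·[p, q]ᵀ = Mᵀy.
Eliminating q: 118443·(row 1) − 17019·(row 2) gives 6342696·p = 118443·46029 − 17019·321003 = -11337210, so p = -629845/352372.
Then q = (321003 − 17019·(-629845/352372))/118443 = 1045497/352372.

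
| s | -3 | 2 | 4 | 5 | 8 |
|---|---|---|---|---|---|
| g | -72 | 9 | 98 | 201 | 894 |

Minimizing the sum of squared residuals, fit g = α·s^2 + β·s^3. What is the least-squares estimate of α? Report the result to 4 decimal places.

From the data, Σs^2·s^2 = 5074, Σs^2·s^3 = 36706, Σs^3·s^3 = 282658.
Right-hand side: Σs^2·g = 63197, Σs^3·g = 491141.
Eliminating β: 282658·(row 1) − 36706·(row 2) gives 86876256·α = 282658·63197 − 36706·491141 = -164683920, so α = -3430915/1809922.
Then β = (491141 − 36706·(-3430915/1809922))/282658 = 1795212/904961.

α = -1.8956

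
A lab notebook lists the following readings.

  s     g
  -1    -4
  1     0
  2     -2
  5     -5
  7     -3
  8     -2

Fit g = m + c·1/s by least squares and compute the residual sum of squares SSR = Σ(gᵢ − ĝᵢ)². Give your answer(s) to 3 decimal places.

Entries of AᵀA: Σ1 = 6, Σ1/s = 271/280, Σ1/s·1/s = 182361/78400.
Moment sums: Σg = -16, Σ1/s·g = 37/28.
Δ = 6·(182361/78400) − (271/280)² = 40829/3136.
m = ((-16)·(182361/78400) − (271/280)·(37/28))/(40829/3136) = -3018046/1020725; c = (6·(37/28) − (271/280)·(-16))/(40829/3136) = 367136/204145.
Residuals: 770826/1020725, 1182366/1020725, 58756/1020725, -490543/204145, -306369/1020725, 747136/1020725; SSR = 8487594/1020725.

SSR = 8.315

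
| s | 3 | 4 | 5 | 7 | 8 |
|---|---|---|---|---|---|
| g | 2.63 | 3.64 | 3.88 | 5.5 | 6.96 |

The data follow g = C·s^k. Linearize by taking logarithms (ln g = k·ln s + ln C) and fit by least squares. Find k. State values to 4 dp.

k = 0.9288

With ln gᵢ as the transformed response and ln sᵢ as the regressor:
AᵀA = [[13.8297, 8.1197]; [8.1197, 5]], rhs = [12.3873, 7.2597]ᵀ  (here Σln s = 8.1197, Σ(ln s)² = 13.8297, Σln g = 7.2597, Σln s·ln g = 12.3873).
Slope k = (n·Σln s·ln g − Σln s·Σln g)/(n·Σ(ln s)² − (Σln s)²) = (5·12.3873 − 8.1197·7.2597)/3.2190 = 0.92879; ln C = (Σln g − k·Σln s)/n = -0.05636.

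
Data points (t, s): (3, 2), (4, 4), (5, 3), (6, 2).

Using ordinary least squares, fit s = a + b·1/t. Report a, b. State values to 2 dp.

a = 2.94, b = -0.79

From the data, Σ1 = 4, Σ1/t = 19/20, Σ1/t·1/t = 869/3600.
Moment sums: Σs = 11, Σ1/t·s = 13/5.
AᵀA·[a, b]ᵀ = Aᵀs becomes [[4, 19/20]; [19/20, 869/3600]]·[a, b]ᵀ = [11, 13/5]ᵀ.
Eliminating b: (869/3600)·(row 1) − (19/20)·(row 2) gives (227/3600)·a = (869/3600)·11 − (19/20)·(13/5) = 667/3600, so a = 667/227.
Then b = ((13/5) − (19/20)·(667/227))/(869/3600) = -180/227.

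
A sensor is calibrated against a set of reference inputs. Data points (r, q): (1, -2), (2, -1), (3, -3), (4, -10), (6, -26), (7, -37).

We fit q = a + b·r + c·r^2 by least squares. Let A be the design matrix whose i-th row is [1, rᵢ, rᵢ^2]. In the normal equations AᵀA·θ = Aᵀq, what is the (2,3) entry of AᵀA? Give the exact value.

659

Row 2 ↔ basis r, column 3 ↔ basis r^2, so (AᵀA)_{2,3} = Σᵢ (r)·(r^2) = (1)·(1) + (2)·(4) + (3)·(9) + (4)·(16) + (6)·(36) + (7)·(49) = 659.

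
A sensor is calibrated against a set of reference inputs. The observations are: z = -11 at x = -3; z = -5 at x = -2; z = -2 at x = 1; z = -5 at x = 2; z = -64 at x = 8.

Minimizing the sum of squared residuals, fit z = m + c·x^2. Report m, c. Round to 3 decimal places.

Normal-equation sums: Σ1 = 5, Σx^2 = 82, Σx^2·x^2 = 4210.
For Aᵀz: Σz = -87, Σx^2·z = -4237.
det = 5·4210 − 82² = 14326.
m = ((-87)·4210 − 82·(-4237))/14326 = -9418/7163; c = (5·(-4237) − 82·(-87))/14326 = -14051/14326.

m = -1.315, c = -0.981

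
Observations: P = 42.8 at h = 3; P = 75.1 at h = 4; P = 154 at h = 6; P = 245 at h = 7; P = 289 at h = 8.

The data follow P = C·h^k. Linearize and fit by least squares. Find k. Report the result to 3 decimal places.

With ln Pᵢ as the transformed response and ln hᵢ as the regressor:
AᵀA = [[14.4498, 8.3020]; [8.3020, 5]], rhs = [41.6271, 24.2800]ᵀ  (here Σln h = 8.3020, Σ(ln h)² = 14.4498, Σln P = 24.2800, Σln h·ln P = 41.6271).
Δ = 14.4498·5 − (8.3020)² = 3.3255; k = (41.6271·5 − 8.3020·24.2800)/3.3255 = 1.97338, ln C = (14.4498·24.2800 − 8.3020·41.6271)/3.3255 = 1.57939.

k = 1.973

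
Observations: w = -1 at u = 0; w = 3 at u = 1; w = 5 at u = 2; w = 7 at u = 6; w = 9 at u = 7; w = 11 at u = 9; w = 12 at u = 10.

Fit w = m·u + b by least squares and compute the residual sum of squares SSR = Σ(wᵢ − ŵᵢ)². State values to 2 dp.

From the data, Σu·u = 271, Σu = 35, Σ1 = 7.
Right-hand side: Σu·w = 337, Σw = 46.
AᵀA·[m, b]ᵀ = Aᵀw becomes [[271, 35]; [35, 7]]·[m, b]ᵀ = [337, 46]ᵀ.
Eliminating b: 7·(row 1) − 35·(row 2) gives 672·m = 7·337 − 35·46 = 749, so m = 107/96.
Then b = (46 − 35·(107/96))/7 = 671/672.
Residuals: -1343/672, 149/168, 397/224, -461/672, 67/336, -5/168, -97/672; SSR = 5681/672.

SSR = 8.45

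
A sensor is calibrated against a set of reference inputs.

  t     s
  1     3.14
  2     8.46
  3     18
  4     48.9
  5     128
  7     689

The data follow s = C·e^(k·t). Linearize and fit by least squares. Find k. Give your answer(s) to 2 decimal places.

Let Y = ln s. Fitting Y = k·t + ln C by least squares:
Sums: Σt = 22.0000, Σ(t)² = 104.0000, Σln s = 21.4470, Σt·ln s = 99.6520.
Normal system: [[104.0000, 22.0000]; [22.0000, 6]]·[k, ln C]ᵀ = [99.6520, 21.4470]ᵀ.
Δ = 104.0000·6 − (22.0000)² = 140.0000; k = (99.6520·6 − 22.0000·21.4470)/140.0000 = 0.90056, ln C = (104.0000·21.4470 − 22.0000·99.6520)/140.0000 = 0.27245.

k = 0.90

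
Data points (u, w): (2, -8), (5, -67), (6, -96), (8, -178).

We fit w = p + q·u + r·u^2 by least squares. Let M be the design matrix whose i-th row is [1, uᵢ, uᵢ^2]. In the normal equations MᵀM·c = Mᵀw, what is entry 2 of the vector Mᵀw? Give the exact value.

Entry 2 ↔ basis u, so (Mᵀw)_{2} = Σᵢ (u)·wᵢ = (2)·(-8) + (5)·(-67) + (6)·(-96) + (8)·(-178) = -2351.

-2351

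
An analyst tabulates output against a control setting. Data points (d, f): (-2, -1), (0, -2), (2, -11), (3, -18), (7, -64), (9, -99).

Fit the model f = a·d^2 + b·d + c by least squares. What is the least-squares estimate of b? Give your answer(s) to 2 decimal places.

From the data, Σd^2·d^2 = 9075, Σd^2·d = 1099, Σd^2 = 147, Σd·d = 147, Σd = 19, Σ1 = 6.
Moment sums: Σd^2·f = -11365, Σd·f = -1413, Σf = -195.
So AᵀA·[a, b, c]ᵀ = Aᵀf: [[9075, 1099, 147]; [1099, 147, 19]; [147, 19, 6]]·[a, b, c]ᵀ = [-11365, -1413, -195]ᵀ.
Solving the 3×3 system (Gaussian elimination) gives a = -51049/55470, b = -45247/18490, c = -61114/27735.

b = -2.45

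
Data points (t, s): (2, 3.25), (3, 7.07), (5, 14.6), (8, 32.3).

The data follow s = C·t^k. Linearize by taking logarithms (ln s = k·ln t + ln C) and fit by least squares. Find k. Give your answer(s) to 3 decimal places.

Let Y = ln s. Fitting Y = k·ln t + ln C by least squares:
Σln t = 5.4806, Σ(ln t)² = 8.6018, Σln s = 9.2906, Σln t·ln s = 14.5069.
Equations: 8.6018·k + 5.4806·ln C = 14.5069;  5.4806·k + 4·ln C = 9.2906.
Δ = 8.6018·4 − (5.4806)² = 4.3697; k = (14.5069·4 − 5.4806·9.2906)/4.3697 = 1.62688, ln C = (8.6018·9.2906 − 5.4806·14.5069)/4.3697 = 0.09356.

k = 1.627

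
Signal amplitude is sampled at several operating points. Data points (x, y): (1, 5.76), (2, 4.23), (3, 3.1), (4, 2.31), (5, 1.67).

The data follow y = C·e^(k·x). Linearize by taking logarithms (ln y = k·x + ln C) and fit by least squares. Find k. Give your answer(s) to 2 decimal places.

k = -0.31

Linearized form: ln y = k·x + ln C. From the 5 transformed points,
Σx = 15.0000, Σ(x)² = 55.0000, Σln y = 5.6746, Σx·ln y = 13.9427.
Equations: 55.0000·k + 15.0000·ln C = 13.9427;  15.0000·k + 5·ln C = 5.6746.
Δ = 55.0000·5 − (15.0000)² = 50.0000; k = (13.9427·5 − 15.0000·5.6746)/50.0000 = -0.30812, ln C = (55.0000·5.6746 − 15.0000·13.9427)/50.0000 = 2.05928.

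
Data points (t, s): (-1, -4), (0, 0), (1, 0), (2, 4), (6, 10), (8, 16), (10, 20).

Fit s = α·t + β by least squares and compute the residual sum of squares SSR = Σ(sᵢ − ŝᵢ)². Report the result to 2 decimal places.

SSR = 5.89

From the data, Σt·t = 206, Σt = 26, Σ1 = 7.
Right-hand side: Σt·s = 400, Σs = 46.
So MᵀM·[α, β]ᵀ = Mᵀs: [[206, 26]; [26, 7]]·[α, β]ᵀ = [400, 46]ᵀ.
det = 206·7 − 26² = 766.
α = (400·7 − 26·46)/766 = 802/383; β = (206·46 − 26·400)/766 = -462/383.
Residuals: -268/383, 462/383, -340/383, 390/383, -520/383, 174/383, 102/383; SSR = 2256/383.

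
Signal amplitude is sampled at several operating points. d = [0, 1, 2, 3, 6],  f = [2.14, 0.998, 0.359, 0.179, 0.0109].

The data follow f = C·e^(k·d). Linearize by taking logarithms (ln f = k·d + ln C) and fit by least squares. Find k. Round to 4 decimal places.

Taking logs, ln f = k·d + ln C, so regress ln f on d.
Over the data: Σd = 12.0000, Σ(d)² = 50.0000, Σln f = -6.5050, Σd·ln f = -34.3259.
Normal system: [[50.0000, 12.0000]; [12.0000, 5]]·[k, ln C]ᵀ = [-34.3259, -6.5050]ᵀ.
Δ = 50.0000·5 − (12.0000)² = 106.0000; k = (-34.3259·5 − 12.0000·-6.5050)/106.0000 = -0.88273, ln C = (50.0000·-6.5050 − 12.0000·-34.3259)/106.0000 = 0.81756.

k = -0.8827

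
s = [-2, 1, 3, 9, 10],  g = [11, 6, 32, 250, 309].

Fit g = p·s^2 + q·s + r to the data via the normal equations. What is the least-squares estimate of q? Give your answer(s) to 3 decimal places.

Sums needed: Σs^2·s^2 = 16659, Σs^2·s = 1749, Σs^2 = 195, Σs·s = 195, Σs = 21, Σ1 = 5.
And Σs^2·g = 51488, Σs·g = 5420, Σg = 608.
XᵀX·[p, q, r]ᵀ = Xᵀg becomes [[16659, 1749, 195]; [1749, 195, 21]; [195, 21, 5]]·[p, q, r]ᵀ = [51488, 5420, 608]ᵀ.
Row-reducing yields p = 62651/21264, q = 25147/21264, r = 1529/886.

q = 1.183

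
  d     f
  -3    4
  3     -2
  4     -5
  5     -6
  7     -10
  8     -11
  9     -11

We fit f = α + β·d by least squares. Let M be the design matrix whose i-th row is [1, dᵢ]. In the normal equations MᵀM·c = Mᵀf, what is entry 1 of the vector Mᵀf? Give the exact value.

-41

Entry 1 ↔ basis 1, so (Mᵀf)_{1} = Σᵢ fᵢ = (1)·(4) + (1)·(-2) + (1)·(-5) + (1)·(-6) + (1)·(-10) + (1)·(-11) + (1)·(-11) = -41.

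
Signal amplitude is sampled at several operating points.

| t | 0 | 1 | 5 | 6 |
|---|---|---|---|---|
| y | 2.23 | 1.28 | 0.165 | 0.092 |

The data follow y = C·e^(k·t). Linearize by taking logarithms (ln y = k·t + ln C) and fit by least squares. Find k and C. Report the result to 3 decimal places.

k = -0.525, C = 2.207

Linearized form: ln y = k·t + ln C. From the 4 transformed points,
Over the data: Σt = 12.0000, Σ(t)² = 62.0000, Σln y = -3.1389, Σt·ln y = -23.0780.
Normal system: [[62.0000, 12.0000]; [12.0000, 4]]·[k, ln C]ᵀ = [-23.0780, -3.1389]ᵀ.
Slope k = (n·Σt·ln y − Σt·Σln y)/(n·Σ(t)² − (Σt)²) = (4·-23.0780 − 12.0000·-3.1389)/104.0000 = -0.52543; ln C = (Σln y − k·Σt)/n = 0.79157, so C = exp(0.79157) = 2.20686.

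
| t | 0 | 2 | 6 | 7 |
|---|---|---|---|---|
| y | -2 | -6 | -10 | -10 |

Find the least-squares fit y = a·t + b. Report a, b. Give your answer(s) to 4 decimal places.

a = -1.1298, b = -2.7634

The normal equations are: 89·a + 15·b = -142;  15·a + 4·b = -28.
Δ = 89·4 − 15² = 131.
a = ((-142)·4 − 15·(-28))/131 = -148/131; b = (89·(-28) − 15·(-142))/131 = -362/131.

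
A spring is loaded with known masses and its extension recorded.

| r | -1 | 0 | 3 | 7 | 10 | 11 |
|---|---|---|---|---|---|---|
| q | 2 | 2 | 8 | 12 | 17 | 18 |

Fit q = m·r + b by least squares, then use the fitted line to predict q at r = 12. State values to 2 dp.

Setting ∂/∂m … = 0 gives: 280·m + 30·b = 474;  30·m + 6·b = 59.
Eliminating b: 6·(row 1) − 30·(row 2) gives 780·m = 6·474 − 30·59 = 1074, so m = 179/130.
Then b = (59 − 30·(179/130))/6 = 115/39.
At r = 12: q̂ = (179/130)·(12) + (115/39)·(1) = 3797/195.

q̂ = 19.47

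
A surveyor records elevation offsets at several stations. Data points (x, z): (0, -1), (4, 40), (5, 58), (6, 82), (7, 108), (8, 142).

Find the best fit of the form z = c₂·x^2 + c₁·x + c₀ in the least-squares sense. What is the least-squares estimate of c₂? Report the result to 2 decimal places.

The normal system AᵀA·[c₂, c₁, c₀]ᵀ = Aᵀz is [[8674, 1260, 190]; [1260, 190, 30]; [190, 30, 6]]·[c₂, c₁, c₀]ᵀ = [19422, 2834, 429]ᵀ.
Inverting the 3×3 Gram matrix, [c₂, c₁, c₀]ᵀ = [5967/3058, 32149/15290, -2457/3058]ᵀ.

c₂ = 1.95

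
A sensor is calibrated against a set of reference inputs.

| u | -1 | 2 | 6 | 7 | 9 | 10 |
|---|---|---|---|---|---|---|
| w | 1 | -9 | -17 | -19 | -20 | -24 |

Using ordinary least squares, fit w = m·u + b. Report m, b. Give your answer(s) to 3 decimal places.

With design matrix A, AᵀA = [[271, 33]; [33, 6]] and Aᵀw = [-674, -88]ᵀ.
Eliminating b: 6·(row 1) − 33·(row 2) gives 537·m = 6·(-674) − 33·(-88) = -1140, so m = -380/179.
Then b = ((-88) − 33·(-380/179))/6 = -1606/537.

m = -2.123, b = -2.991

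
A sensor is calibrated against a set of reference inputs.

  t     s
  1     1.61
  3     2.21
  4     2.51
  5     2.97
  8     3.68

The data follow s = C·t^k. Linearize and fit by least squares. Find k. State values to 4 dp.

Taking logs, ln s = k·ln t + ln C, so regress ln s on ln t.
Σln t = 6.1738, Σ(ln t)² = 10.0431, Σln s = 4.5810, Σln t·ln s = 6.6083.
Normal system: [[10.0431, 6.1738]; [6.1738, 5]]·[k, ln C]ᵀ = [6.6083, 4.5810]ᵀ.
Solving (det = 12.1000): k = 0.39334, ln C = 0.43052.

k = 0.3933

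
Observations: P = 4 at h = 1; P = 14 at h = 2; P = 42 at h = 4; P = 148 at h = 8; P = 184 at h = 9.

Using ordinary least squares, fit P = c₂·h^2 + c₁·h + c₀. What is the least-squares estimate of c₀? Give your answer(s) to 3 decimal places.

c₀ = -0.377

Compute the Gram sums: Σh^2·h^2 = 10930, Σh^2·h = 1314, Σh^2 = 166, Σh·h = 166, Σh = 24, Σ1 = 5.
For AᵀP: Σh^2·P = 25108, Σh·P = 3040, ΣP = 392.
Normal equations: [[10930, 1314, 166]; [1314, 166, 24]; [166, 24, 5]]·[c₂, c₁, c₀]ᵀ = [25108, 3040, 392]ᵀ.
Row-reducing yields c₂ = 9519/4862, c₁ = 13955/4862, c₀ = -917/2431.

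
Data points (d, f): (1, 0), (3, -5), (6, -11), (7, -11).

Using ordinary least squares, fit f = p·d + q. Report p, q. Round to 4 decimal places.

p = -1.9011, q = 1.3297

Forming XᵀX = [[95, 17]; [17, 4]] and Xᵀf = [-158, -27]ᵀ gives XᵀX·[p, q]ᵀ = Xᵀf.
Eliminating q: 4·(row 1) − 17·(row 2) gives 91·p = 4·(-158) − 17·(-27) = -173, so p = -173/91.
Then q = ((-27) − 17·(-173/91))/4 = 121/91.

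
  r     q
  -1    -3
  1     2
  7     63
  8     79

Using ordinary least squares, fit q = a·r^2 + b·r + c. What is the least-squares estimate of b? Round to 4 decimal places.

With design matrix M, MᵀM = [[6499, 855, 115]; [855, 115, 15]; [115, 15, 4]] and Mᵀq = [8142, 1078, 141]ᵀ.
Solving the 3×3 system (Gaussian elimination) gives a = 248/267, b = 1179/445, c = -371/267.

b = 2.6494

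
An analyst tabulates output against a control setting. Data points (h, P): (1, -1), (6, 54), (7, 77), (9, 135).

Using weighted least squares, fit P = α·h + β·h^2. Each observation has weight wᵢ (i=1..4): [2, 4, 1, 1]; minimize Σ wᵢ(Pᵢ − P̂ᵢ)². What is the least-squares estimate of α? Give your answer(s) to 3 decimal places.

α = -3.000

From the data, Σwᵢ·h·h = 276, Σwᵢ·h·h^2 = 1938, Σwᵢ·h^2·h^2 = 14148.
And Σwᵢ·h·P = 3048, Σwᵢ·h^2·P = 22482.
So AᵀWA·[α, β]ᵀ = AᵀWP: [[276, 1938]; [1938, 14148]]·[α, β]ᵀ = [3048, 22482]ᵀ.
Δ = 276·14148 − 1938² = 149004.
α = (3048·14148 − 1938·22482)/149004 = -3; β = (276·22482 − 1938·3048)/149004 = 2.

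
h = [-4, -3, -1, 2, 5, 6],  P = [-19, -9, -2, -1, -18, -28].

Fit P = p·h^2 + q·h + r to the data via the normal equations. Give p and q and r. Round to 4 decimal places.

p = -0.9512, q = 0.9386, r = 0.8118

The normal system AᵀA·[p, q, r]ᵀ = AᵀP is [[2275, 257, 91]; [257, 91, 5]; [91, 5, 6]]·[p, q, r]ᵀ = [-1849, -155, -77]ᵀ.
Inverting the 3×3 Gram matrix, [p, q, r]ᵀ = [-10673/11220, 10531/11220, 69/85]ᵀ.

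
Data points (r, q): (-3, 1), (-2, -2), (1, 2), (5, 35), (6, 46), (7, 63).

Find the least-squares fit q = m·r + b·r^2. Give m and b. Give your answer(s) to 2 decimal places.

m = 2.41, b = 0.92

Normal-equation sums: Σr·r = 124, Σr·r^2 = 650, Σr^2·r^2 = 4420.
And Σr·q = 895, Σr^2·q = 5621.
So MᵀM·[m, b]ᵀ = Mᵀq: [[124, 650]; [650, 4420]]·[m, b]ᵀ = [895, 5621]ᵀ.
det = 124·4420 − 650² = 125580.
m = (895·4420 − 650·5621)/125580 = 775/322; b = (124·5621 − 650·895)/125580 = 19209/20930.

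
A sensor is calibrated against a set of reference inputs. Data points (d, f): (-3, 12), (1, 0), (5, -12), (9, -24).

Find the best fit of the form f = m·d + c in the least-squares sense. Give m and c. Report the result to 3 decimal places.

m = -3.000, c = 3.000

Sums needed: Σd·d = 116, Σd = 12, Σ1 = 4.
Moment sums: Σd·f = -312, Σf = -24.
det = 116·4 − 12² = 320.
m = ((-312)·4 − 12·(-24))/320 = -3; c = (116·(-24) − 12·(-312))/320 = 3.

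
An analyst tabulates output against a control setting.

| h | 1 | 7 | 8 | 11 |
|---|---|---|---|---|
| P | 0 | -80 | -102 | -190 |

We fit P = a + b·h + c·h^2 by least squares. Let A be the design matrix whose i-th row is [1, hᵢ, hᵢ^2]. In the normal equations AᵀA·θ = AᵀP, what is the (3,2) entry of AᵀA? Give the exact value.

2187

Row 3 ↔ basis h^2, column 2 ↔ basis h, so (AᵀA)_{3,2} = Σᵢ (h^2)·(h) = (1)·(1) + (49)·(7) + (64)·(8) + (121)·(11) = 2187.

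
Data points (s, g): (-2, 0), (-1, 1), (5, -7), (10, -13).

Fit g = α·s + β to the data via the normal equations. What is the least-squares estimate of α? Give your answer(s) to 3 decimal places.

The normal system MᵀM·[α, β]ᵀ = Mᵀg is [[130, 12]; [12, 4]]·[α, β]ᵀ = [-166, -19]ᵀ.
det = 130·4 − 12² = 376.
α = ((-166)·4 − 12·(-19))/376 = -109/94; β = (130·(-19) − 12·(-166))/376 = -239/188.

α = -1.160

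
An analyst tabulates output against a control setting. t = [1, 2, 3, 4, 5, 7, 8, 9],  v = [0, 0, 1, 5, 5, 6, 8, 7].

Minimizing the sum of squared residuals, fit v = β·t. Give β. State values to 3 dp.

β = 0.871

Entries of MᵀM: Σt·t = 249.
For Mᵀv: Σt·v = 217.
β = 217/249 = 0.871486.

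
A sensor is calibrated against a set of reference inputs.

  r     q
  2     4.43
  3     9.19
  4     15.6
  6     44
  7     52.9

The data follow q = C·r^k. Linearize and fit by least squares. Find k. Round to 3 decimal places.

k = 2.047

Let Y = ln q. Fitting Y = k·ln r + ln C by least squares:
Σln r = 6.9157, Σ(ln r)² = 10.6062, Σln q = 14.2064, Σln r·ln q = 21.7796.
Equations: 10.6062·k + 6.9157·ln C = 21.7796;  6.9157·k + 5·ln C = 14.2064.
Δ = 10.6062·5 − (6.9157)² = 5.2037; k = (21.7796·5 − 6.9157·14.2064)/5.2037 = 2.04672, ln C = (10.6062·14.2064 − 6.9157·21.7796)/5.2037 = 0.01037.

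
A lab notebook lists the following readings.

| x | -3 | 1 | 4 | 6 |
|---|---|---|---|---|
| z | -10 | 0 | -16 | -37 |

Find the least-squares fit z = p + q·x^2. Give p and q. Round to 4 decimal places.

p = 0.4064, q = -1.0423

Forming MᵀM = [[4, 62]; [62, 1634]] and Mᵀz = [-63, -1678]ᵀ gives MᵀM·[p, q]ᵀ = Mᵀz.
Δ = 4·1634 − 62² = 2692.
p = ((-63)·1634 − 62·(-1678))/2692 = 547/1346; q = (4·(-1678) − 62·(-63))/2692 = -1403/1346.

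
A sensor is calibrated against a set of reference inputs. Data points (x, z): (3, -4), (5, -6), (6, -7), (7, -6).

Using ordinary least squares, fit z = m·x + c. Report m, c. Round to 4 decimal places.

m = -0.6000, c = -2.6000

Sums needed: Σx·x = 119, Σx = 21, Σ1 = 4.
Right-hand side: Σx·z = -126, Σz = -23.
Eliminating c: 4·(row 1) − 21·(row 2) gives 35·m = 4·(-126) − 21·(-23) = -21, so m = -3/5.
Then c = ((-23) − 21·(-3/5))/4 = -13/5.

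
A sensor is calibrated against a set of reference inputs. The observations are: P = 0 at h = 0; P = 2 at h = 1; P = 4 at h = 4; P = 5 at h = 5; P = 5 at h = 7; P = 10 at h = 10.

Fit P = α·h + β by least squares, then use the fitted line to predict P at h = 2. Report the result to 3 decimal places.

P̂ = 2.139

From the data, Σh·h = 191, Σh = 27, Σ1 = 6.
Right-hand side: Σh·P = 178, ΣP = 26.
Eliminating β: 6·(row 1) − 27·(row 2) gives 417·α = 6·178 − 27·26 = 366, so α = 122/139.
Then β = (26 − 27·(122/139))/6 = 160/417.
At h = 2: P̂ = (122/139)·(2) + (160/417)·(1) = 892/417.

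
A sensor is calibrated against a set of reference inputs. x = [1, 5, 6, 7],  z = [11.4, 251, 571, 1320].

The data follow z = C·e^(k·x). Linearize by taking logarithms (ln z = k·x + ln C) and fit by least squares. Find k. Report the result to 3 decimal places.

With ln zᵢ as the transformed response and xᵢ as the regressor:
Sums: Σx = 19.0000, Σ(x)² = 111.0000, Σln z = 21.4918, Σx·ln z = 118.4429.
Normal system: [[111.0000, 19.0000]; [19.0000, 4]]·[k, ln C]ᵀ = [118.4429, 21.4918]ᵀ.
Δ = 111.0000·4 − (19.0000)² = 83.0000; k = (118.4429·4 − 19.0000·21.4918)/83.0000 = 0.78827, ln C = (111.0000·21.4918 − 19.0000·118.4429)/83.0000 = 1.62866.

k = 0.788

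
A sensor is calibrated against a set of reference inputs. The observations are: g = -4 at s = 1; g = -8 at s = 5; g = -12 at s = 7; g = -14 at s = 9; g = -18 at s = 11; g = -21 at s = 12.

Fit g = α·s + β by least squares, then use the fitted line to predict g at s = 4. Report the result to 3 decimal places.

Sums needed: Σs·s = 421, Σs = 45, Σ1 = 6.
For Aᵀg: Σs·g = -704, Σg = -77.
So AᵀA·[α, β]ᵀ = Aᵀg: [[421, 45]; [45, 6]]·[α, β]ᵀ = [-704, -77]ᵀ.
det = 421·6 − 45² = 501.
α = ((-704)·6 − 45·(-77))/501 = -253/167; β = (421·(-77) − 45·(-704))/501 = -737/501.
At s = 4: ĝ = (-253/167)·(4) + (-737/501)·(1) = -3773/501.

ĝ = -7.531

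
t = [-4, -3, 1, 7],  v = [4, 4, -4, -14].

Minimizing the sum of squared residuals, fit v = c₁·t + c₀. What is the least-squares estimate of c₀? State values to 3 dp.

The normal equations are: 75·c₁ + 1·c₀ = -130;  1·c₁ + 4·c₀ = -10.
Eliminating c₀: 4·(row 1) − 1·(row 2) gives 299·c₁ = 4·(-130) − 1·(-10) = -510, so c₁ = -510/299.
Then c₀ = ((-10) − 1·(-510/299))/4 = -620/299.

c₀ = -2.074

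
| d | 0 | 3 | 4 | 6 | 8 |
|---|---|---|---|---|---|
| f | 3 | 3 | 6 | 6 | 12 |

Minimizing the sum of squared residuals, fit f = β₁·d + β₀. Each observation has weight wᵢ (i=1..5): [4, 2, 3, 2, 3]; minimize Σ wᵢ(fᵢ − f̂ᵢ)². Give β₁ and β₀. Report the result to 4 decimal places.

Entries of XᵀWX: Σwᵢ·d·d = 330, Σwᵢ·d = 54, Σwᵢ·1 = 14.
For XᵀWf: Σwᵢ·d·f = 450, Σwᵢ·f = 84.
Normal equations: [[330, 54]; [54, 14]]·[β₁, β₀]ᵀ = [450, 84]ᵀ.
Eliminating β₀: 14·(row 1) − 54·(row 2) gives 1704·β₁ = 14·450 − 54·84 = 1764, so β₁ = 147/142.
Then β₀ = (84 − 54·(147/142))/14 = 285/142.

β₁ = 1.0352, β₀ = 2.0070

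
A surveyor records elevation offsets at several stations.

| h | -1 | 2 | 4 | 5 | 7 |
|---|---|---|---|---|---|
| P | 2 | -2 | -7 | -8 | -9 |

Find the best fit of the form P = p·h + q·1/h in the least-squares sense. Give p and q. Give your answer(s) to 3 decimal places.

p = -1.422, q = -0.383

Forming XᵀX = [[95, 5]; [5, 26909/19600]] and XᵀP = [-137, -1069/140]ᵀ gives XᵀX·[p, q]ᵀ = XᵀP.
Δ = 95·(26909/19600) − 5² = 413271/3920.
p = ((-137)·(26909/19600) − 5·(-1069/140))/(413271/3920) = -979411/688785; q = (95·(-1069/140) − 5·(-137))/(413271/3920) = -52780/137757.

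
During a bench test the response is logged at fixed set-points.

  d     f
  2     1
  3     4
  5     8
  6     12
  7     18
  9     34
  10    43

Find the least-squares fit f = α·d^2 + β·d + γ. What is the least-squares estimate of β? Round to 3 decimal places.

β = -2.325

Normal-equation sums: Σd^2·d^2 = 20980, Σd^2·d = 2448, Σd^2 = 304, Σd·d = 304, Σd = 42, Σ1 = 7.
And Σd^2·f = 8608, Σd·f = 988, Σf = 120.
Normal equations: [[20980, 2448, 304]; [2448, 304, 42]; [304, 42, 7]]·[α, β, γ]ᵀ = [8608, 988, 120]ᵀ.
Inverting the 3×3 Gram matrix, [α, β, γ]ᵀ = [316/507, -393/169, 2042/507]ᵀ.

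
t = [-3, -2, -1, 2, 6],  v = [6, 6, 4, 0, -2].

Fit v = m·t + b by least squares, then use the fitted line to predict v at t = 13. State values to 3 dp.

v̂ = -9.421

Normal-equation sums: Σt·t = 54, Σt = 2, Σ1 = 5.
For Xᵀv: Σt·v = -46, Σv = 14.
Normal equations: [[54, 2]; [2, 5]]·[m, b]ᵀ = [-46, 14]ᵀ.
Eliminating b: 5·(row 1) − 2·(row 2) gives 266·m = 5·(-46) − 2·14 = -258, so m = -129/133.
Then b = (14 − 2·(-129/133))/5 = 424/133.
At t = 13: v̂ = (-129/133)·(13) + (424/133)·(1) = -179/19.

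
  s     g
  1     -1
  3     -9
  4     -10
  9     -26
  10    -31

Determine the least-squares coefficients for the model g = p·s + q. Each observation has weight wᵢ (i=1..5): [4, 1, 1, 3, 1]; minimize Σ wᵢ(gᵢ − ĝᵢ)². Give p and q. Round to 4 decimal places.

p = -3.1737, q = 2.0339

The normal system MᵀWM·[p, q]ᵀ = MᵀWg is [[372, 48]; [48, 10]]·[p, q]ᵀ = [-1083, -132]ᵀ.
Eliminating q: 10·(row 1) − 48·(row 2) gives 1416·p = 10·(-1083) − 48·(-132) = -4494, so p = -749/236.
Then q = ((-132) − 48·(-749/236))/10 = 120/59.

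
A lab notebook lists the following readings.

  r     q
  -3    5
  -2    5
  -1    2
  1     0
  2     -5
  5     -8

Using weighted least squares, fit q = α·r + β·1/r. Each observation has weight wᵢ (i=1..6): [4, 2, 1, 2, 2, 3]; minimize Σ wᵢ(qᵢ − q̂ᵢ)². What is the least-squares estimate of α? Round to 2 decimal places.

From the data, Σwᵢ·r·r = 130, Σwᵢ·r·1/r = 14, Σwᵢ·1/r·1/r = 1027/225.
For MᵀWq: Σwᵢ·r·q = -222, Σwᵢ·1/r·q = -352/15.
Normal equations: [[130, 14]; [14, 1027/225]]·[α, β]ᵀ = [-222, -352/15]ᵀ.
det = 130·(1027/225) − 14² = 17882/45.
α = ((-222)·(1027/225) − 14·(-352/15))/(17882/45) = -77037/44705; β = (130·(-352/15) − 14·(-222))/(17882/45) = 1290/8941.

α = -1.72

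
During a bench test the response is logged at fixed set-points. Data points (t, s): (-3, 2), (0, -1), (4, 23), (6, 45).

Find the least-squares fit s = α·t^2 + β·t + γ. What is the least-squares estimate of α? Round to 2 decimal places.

α = 0.94

Normal-equation sums: Σt^2·t^2 = 1633, Σt^2·t = 253, Σt^2 = 61, Σt·t = 61, Σt = 7, Σ1 = 4.
For Xᵀs: Σt^2·s = 2006, Σt·s = 356, Σs = 69.
So XᵀX·[α, β, γ]ᵀ = Xᵀs: [[1633, 253, 61]; [253, 61, 7]; [61, 7, 4]]·[α, β, γ]ᵀ = [2006, 356, 69]ᵀ.
Row-reducing yields α = 31/33, β = 4306/2145, γ = -421/715.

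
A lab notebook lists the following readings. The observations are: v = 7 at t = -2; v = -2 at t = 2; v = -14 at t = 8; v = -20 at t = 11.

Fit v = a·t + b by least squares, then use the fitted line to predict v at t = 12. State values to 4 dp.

v̂ = -22.2263

From the data, Σt·t = 193, Σt = 19, Σ1 = 4.
For Aᵀv: Σt·v = -350, Σv = -29.
So AᵀA·[a, b]ᵀ = Aᵀv: [[193, 19]; [19, 4]]·[a, b]ᵀ = [-350, -29]ᵀ.
Δ = 193·4 − 19² = 411.
a = ((-350)·4 − 19·(-29))/411 = -283/137; b = (193·(-29) − 19·(-350))/411 = 351/137.
At t = 12: v̂ = (-283/137)·(12) + (351/137)·(1) = -3045/137.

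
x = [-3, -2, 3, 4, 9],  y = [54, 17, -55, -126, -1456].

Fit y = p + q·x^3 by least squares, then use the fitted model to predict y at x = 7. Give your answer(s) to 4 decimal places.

Entries of AᵀA: Σ1 = 5, Σx^3 = 785, Σx^3·x^3 = 537059.
And Σy = -1566, Σx^3·y = -1072567.
So AᵀA·[p, q]ᵀ = Aᵀy: [[5, 785]; [785, 537059]]·[p, q]ᵀ = [-1566, -1072567]ᵀ.
Determinant 5·537059 − 785² = 2069070.
p = ((-1566)·537059 − 785·(-1072567))/2069070 = 930701/2069070; q = (5·(-1072567) − 785·(-1566))/2069070 = -826705/413814.
At x = 7: ŷ = (930701/2069070)·(1) + (-826705/413814)·(343) = -236144729/344845.

ŷ = -684.7851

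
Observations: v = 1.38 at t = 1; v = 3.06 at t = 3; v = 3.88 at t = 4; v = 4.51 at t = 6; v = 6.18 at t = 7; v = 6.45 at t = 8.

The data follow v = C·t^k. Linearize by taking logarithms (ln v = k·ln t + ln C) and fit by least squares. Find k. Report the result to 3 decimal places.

Let Y = ln v. Fitting Y = k·ln t + ln C by least squares:
Σln t = 8.3020, Σ(ln t)² = 14.4498, Σln v = 7.9880, Σln t·ln v = 13.2276.
Normal system: [[14.4498, 8.3020]; [8.3020, 6]]·[k, ln C]ᵀ = [13.2276, 7.9880]ᵀ.
Slope k = (n·Σln t·ln v − Σln t·Σln v)/(n·Σ(ln t)² − (Σln t)²) = (6·13.2276 − 8.3020·7.9880)/17.7753 = 0.73409; ln C = (Σln v − k·Σln t)/n = 0.31560.

k = 0.734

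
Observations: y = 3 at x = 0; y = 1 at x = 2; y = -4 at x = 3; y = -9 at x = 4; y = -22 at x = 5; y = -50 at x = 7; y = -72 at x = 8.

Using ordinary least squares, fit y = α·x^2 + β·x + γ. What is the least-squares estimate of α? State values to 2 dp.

α = -1.48

AᵀA·[α, β, γ]ᵀ = Aᵀy reads: 7475·α + 1079·β + 167·γ = -7784;  1079·α + 167·β + 29·γ = -1082;  167·α + 29·β + 7·γ = -153.
Solving the 3×3 system (Gaussian elimination) gives α = -23573/15974, β = 41989/15974, γ = 2806/1141.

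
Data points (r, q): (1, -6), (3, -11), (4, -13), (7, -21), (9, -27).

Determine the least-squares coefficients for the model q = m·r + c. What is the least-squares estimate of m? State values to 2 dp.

m = -2.61

Setting ∂/∂m … = 0 gives: 156·m + 24·c = -481;  24·m + 5·c = -78.
det = 156·5 − 24² = 204.
m = ((-481)·5 − 24·(-78))/204 = -533/204; c = (156·(-78) − 24·(-481))/204 = -52/17.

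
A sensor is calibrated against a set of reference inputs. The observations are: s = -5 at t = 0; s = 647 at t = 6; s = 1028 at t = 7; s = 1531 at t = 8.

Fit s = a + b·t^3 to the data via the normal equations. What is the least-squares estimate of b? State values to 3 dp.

b = 3.001

AᵀA·[a, b]ᵀ = Aᵀs reads: 4·a + 1071·b = 3201;  1071·a + 426449·b = 1276228.
Eliminating b: 426449·(row 1) − 1071·(row 2) gives 558755·a = 426449·3201 − 1071·1276228 = -1776939, so a = -1776939/558755.
Then b = (1276228 − 1071·(-1776939/558755))/426449 = 1676641/558755.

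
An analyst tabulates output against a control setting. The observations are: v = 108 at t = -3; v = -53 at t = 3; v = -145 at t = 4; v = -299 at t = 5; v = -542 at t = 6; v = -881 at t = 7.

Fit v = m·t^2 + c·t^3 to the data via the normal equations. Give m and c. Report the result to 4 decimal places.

m = 2.9833, c = -2.9974

XᵀX·[m, c]ᵀ = Xᵀv reads: 4740·m + 28732·c = -71981;  28732·m + 185484·c = -470257.
(Σt^2·t^2 = 4740, Σt^2·t^3 = 28732, Σt^3·t^3 = 185484, Σt^2·v = -71981, Σt^3·v = -470257.)
Δ = 4740·185484 − 28732² = 53666336.
m = ((-71981)·185484 − 28732·(-470257))/53666336 = 5003135/1677073; c = (4740·(-470257) − 28732·(-71981))/53666336 = -20107511/6708292.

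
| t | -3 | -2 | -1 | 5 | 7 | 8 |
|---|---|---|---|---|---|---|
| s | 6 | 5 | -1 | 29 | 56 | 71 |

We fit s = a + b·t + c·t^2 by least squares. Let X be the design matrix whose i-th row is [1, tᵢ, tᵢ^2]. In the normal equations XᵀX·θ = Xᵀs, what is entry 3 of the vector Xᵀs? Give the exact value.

Entry 3 ↔ basis t^2, so (Xᵀs)_{3} = Σᵢ (t^2)·sᵢ = (9)·(6) + (4)·(5) + (1)·(-1) + (25)·(29) + (49)·(56) + (64)·(71) = 8086.

8086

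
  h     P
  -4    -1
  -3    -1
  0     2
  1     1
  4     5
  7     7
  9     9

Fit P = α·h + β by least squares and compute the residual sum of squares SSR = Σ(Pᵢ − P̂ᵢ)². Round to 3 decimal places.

The normal system MᵀM·[α, β]ᵀ = MᵀP is [[172, 14]; [14, 7]]·[α, β]ᵀ = [158, 22]ᵀ.
Δ = 172·7 − 14² = 1008.
α = (158·7 − 14·22)/1008 = 19/24; β = (172·22 − 14·158)/1008 = 131/84.
Residuals: 17/28, -31/168, 37/84, -227/168, 23/84, -17/168, 53/168; SSR = 73/28.

SSR = 2.607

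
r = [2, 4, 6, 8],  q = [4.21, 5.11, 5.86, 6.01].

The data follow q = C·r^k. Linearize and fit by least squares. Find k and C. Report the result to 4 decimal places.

k = 0.2689, C = 3.5166

Linearized form: ln q = k·ln r + ln C. From the 4 transformed points,
AᵀA = [[9.9367, 5.9506]; [5.9506, 4]], rhs = [10.1551, 6.6302]ᵀ  (here Σln r = 5.9506, Σ(ln r)² = 9.9367, Σln q = 6.6302, Σln r·ln q = 10.1551).
Solving (det = 4.3368): k = 0.26893, ln C = 1.25748, so C = exp(1.25748) = 3.51656.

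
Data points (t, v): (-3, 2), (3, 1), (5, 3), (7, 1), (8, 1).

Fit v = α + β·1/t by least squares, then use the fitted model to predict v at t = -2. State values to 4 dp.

v̂ = 2.0993

The normal system XᵀX·[α, β]ᵀ = Xᵀv is [[5, 131/280]; [131/280, 210449/705600]]·[α, β]ᵀ = [8, 449/840]ᵀ.
Δ = 5·(210449/705600) − (131/280)² = 224449/176400.
α = (8·(210449/705600) − (131/280)·(449/840))/(224449/176400) = 1507135/897796; β = (5·(449/840) − (131/280)·8)/(224449/176400) = -188790/224449.
At t = -2: v̂ = (1507135/897796)·(1) + (-188790/224449)·(-1/2) = 1884715/897796.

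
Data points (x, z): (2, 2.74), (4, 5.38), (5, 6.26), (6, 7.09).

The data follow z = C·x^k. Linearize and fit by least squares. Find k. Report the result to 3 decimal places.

k = 0.879

Taking logs, ln z = k·ln x + ln C, so regress ln z on ln x.
Σln x = 5.4806, Σ(ln x)² = 8.2030, Σln z = 6.4835, Σln x·ln z = 9.4929.
Equations: 8.2030·k + 5.4806·ln C = 9.4929;  5.4806·k + 4·ln C = 6.4835.
Solving (det = 2.7744): k = 0.87861, ln C = 0.41704.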